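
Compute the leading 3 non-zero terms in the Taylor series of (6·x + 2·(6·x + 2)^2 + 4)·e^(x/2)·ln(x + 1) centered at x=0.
149·x^3/2 + 54·x^2 + 12·x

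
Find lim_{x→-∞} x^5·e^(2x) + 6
The product is a 0·∞ indeterminate form at x → -∞.
Rewrite the product as x^5 / e^(-2x) (an ∞/∞ form) and apply L'Hôpital, or use the standard hierarchy e^(2|x|) ≫ |x^5| as x → -∞.
The indeterminate product → 0, so the limit = 6.

Final answer: 6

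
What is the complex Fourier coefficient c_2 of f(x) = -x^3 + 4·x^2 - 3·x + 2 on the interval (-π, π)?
Compute the real Fourier coefficients first: a_2 = 4, b_2 = 3/2 + π^2.
Then c_2 = (a_2 − i·b_2)/2 = 2 - i·π^2/2 - 3·i/4.

Final answer: 2 - i·π^2/2 - 3·i/4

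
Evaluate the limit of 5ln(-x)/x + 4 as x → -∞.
The quotient is an ∞/∞ indeterminate form as x → -∞.
Compare growth rates of the dominant terms (exponentials ≫ polynomials ≫ logarithms), or apply L'Hôpital's rule; the quotient → 0.
Adding the constant: 0 + 4 = 4. Limit = 4.

Final answer: 4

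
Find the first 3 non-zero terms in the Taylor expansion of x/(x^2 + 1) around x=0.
x^5 - x^3 + x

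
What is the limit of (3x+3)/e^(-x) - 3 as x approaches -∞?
The quotient is an ∞/∞ indeterminate form as x → -∞.
Compare growth rates of the dominant terms (exponentials ≫ polynomials ≫ logarithms), or apply L'Hôpital's rule; the quotient → 0.
Adding the constant: 0 - 3 = -3. Limit = -3.

Final answer: -3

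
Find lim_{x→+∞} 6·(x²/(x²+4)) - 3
Evaluate the dominant behaviour as x → +∞; each term tends to a finite value or vanishes.
Limit = 3.

Final answer: 3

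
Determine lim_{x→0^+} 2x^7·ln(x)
This is a 0·∞ indeterminate form at x → 0⁺.
Rewrite the product as 2·ln(x) / x^(-7) and apply L'Hôpital, or use the standard hierarchy x^(-7) ≫ |ln x| as x → 0⁺.
The indeterminate product → 0, so the limit = 0.

Final answer: 0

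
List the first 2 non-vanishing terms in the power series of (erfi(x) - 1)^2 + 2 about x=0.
-4·x/√(π) + 3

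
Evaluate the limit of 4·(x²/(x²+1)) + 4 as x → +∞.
Evaluate the dominant behaviour as x → +∞; each term tends to a finite value or vanishes.
Limit = 8.

Final answer: 8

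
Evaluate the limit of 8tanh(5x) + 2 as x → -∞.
Evaluate the dominant behaviour as x → -∞; each term tends to a finite value or vanishes.
Limit = -6.

Final answer: -6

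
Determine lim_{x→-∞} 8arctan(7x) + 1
Evaluate the dominant behaviour as x → -∞; each term tends to a finite value or vanishes.
Limit = 1 - 4·π.

Final answer: 1 - 4·π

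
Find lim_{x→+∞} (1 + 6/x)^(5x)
As x → +∞: write (1 + 6/x)^(5x) = ((1 + 6/x)^x)^5 → (e^6)^5 = e^30.
Limit = e^(30).

Final answer: e^(30)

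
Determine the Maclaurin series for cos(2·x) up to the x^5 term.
2·x^4/3 - 2·x^2 + 1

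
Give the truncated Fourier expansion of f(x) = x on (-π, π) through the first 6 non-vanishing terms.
2·sin(x) - sin(2·x) + 2·sin(3·x)/3 - sin(4·x)/2 + 2·sin(5·x)/5 - sin(6·x)/3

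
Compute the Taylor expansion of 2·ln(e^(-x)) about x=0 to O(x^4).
-2·x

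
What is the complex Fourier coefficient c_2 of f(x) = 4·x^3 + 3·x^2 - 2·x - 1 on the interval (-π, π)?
Compute the real Fourier coefficients first: a_2 = 3, b_2 = 8 - 4·π^2.
Then c_2 = (a_2 − i·b_2)/2 = 3/2 - 4·i + 2·i·π^2.

Final answer: 3/2 - 4·i + 2·i·π^2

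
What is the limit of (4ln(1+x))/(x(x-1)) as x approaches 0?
Both numerator and denominator → 0 as x → 0; this is a 0/0 indeterminate form.
Expand each to leading order near x = 0: numerator ~ 4·x, denominator ~ -x.
The limit of the ratio is -4.

Final answer: -4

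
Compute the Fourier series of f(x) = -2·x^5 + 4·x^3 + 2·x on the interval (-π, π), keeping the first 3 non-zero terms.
(-524 - 4·π^4 + 88·π^2)·sin(x) + (-14·π^2 + 19 + 2·π^4)·sin(2·x) + (-4·π^4/3 - 196/81 + 152·π^2/27)·sin(3·x)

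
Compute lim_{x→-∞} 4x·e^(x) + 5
The product is a 0·∞ indeterminate form at x → -∞.
Rewrite the product as 4x / e^(-x) (an ∞/∞ form) and apply L'Hôpital, or use the standard hierarchy e^(|x|) ≫ |x| as x → -∞.
The indeterminate product → 0, so the limit = 5.

Final answer: 5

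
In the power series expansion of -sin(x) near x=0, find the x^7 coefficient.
Expand to order 7: -sin(x) = x^7/5040 - x^5/120 + x^3/6 - x + O(x^8).
The coefficient of x^7 is 1/5040.

Final answer: 1/5040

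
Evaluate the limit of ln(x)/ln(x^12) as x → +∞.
This is an ∞/∞ indeterminate form as x → +∞.
Write ln(x^12) = 12·ln(x), reducing the quotient to 1/12.
Limit = 1/12.

Final answer: 1/12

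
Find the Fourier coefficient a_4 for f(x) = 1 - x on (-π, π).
a_4 = (1/π) ∫_{-π}^{π} f(x)·cos(4x) dx.
Evaluate the integral (use parity and integration by parts as needed): a_4 = 0.

Final answer: 0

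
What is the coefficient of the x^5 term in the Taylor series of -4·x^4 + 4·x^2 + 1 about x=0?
Expand to order 5: -4·x^4 + 4·x^2 + 1 = -4·x^4 + 4·x^2 + 1 + O(x^6).
The coefficient of x^5 is 0.

Final answer: 0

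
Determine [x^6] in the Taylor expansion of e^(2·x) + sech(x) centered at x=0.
Expand to order 6: e^(2·x) + sech(x) = x^6/240 + 4·x^5/15 + 7·x^4/8 + 4·x^3/3 + 3·x^2/2 + 2·x + 2 + O(x^7).
The coefficient of x^6 is 1/240.

Final answer: 1/240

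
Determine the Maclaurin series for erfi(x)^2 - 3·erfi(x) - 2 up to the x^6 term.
56·x^6/(45·π) - 3·x^5/(5·√(π)) + 8·x^4/(3·π) - 2·x^3/√(π) + 4·x^2/π - 6·x/√(π) - 2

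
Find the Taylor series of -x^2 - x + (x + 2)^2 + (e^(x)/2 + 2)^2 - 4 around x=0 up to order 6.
x^6/40 + x^5/12 + x^4/4 + 2·x^3/3 + 3·x^2/2 + 11·x/2 + 25/4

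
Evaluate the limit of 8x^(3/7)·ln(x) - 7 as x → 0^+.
The product is a 0·∞ indeterminate form at x → 0⁺.
Rewrite the product as 8·ln(x) / x^(-3/7) and apply L'Hôpital, or use the standard hierarchy x^(-3/7) ≫ |ln x| as x → 0⁺.
The indeterminate product → 0, so the limit = -7.

Final answer: -7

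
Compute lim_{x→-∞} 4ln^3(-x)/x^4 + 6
The quotient is an ∞/∞ indeterminate form as x → -∞.
Compare growth rates of the dominant terms (exponentials ≫ polynomials ≫ logarithms), or apply L'Hôpital's rule; the quotient → 0.
Adding the constant: 0 + 6 = 6. Limit = 6.

Final answer: 6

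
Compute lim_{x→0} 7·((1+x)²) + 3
Direct substitution at x = 0 gives 10.

Final answer: 10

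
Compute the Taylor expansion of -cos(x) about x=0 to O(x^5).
-x^4/24 + x^2/2 - 1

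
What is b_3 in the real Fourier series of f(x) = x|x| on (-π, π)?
b_3 = (1/π) ∫_{-π}^{π} f(x)·sin(3x) dx.
Evaluate the integral (use parity and integration by parts as needed): b_3 = (-8 + 18·π^2)/(27·π).

Final answer: (-8 + 18·π^2)/(27·π)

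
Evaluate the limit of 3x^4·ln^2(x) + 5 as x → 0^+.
The product is a 0·∞ indeterminate form at x → 0⁺.
Rewrite the product as 3·ln^2(x) / x^(-4) and apply L'Hôpital, or use the standard hierarchy x^(-4) ≫ |ln x|^2 as x → 0⁺.
The indeterminate product → 0, so the limit = 5.

Final answer: 5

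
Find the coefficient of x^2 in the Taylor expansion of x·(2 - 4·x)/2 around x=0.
Expand to order 2: x·(2 - 4·x)/2 = -2·x^2 + x + O(x^3).
The coefficient of x^2 is -2.

Final answer: -2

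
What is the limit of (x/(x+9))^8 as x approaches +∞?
As x → +∞: x/(x+9) = 1/(1 + 9/x) → 1, and the 8th power of a limit-1 base also → 1.
Limit = 1.

Final answer: 1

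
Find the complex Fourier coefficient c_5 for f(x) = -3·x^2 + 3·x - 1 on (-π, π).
Compute the real Fourier coefficients first: a_5 = 12/25, b_5 = 6/5.
Then c_5 = (a_5 − i·b_5)/2 = 6/25 - 3·i/5.

Final answer: 6/25 - 3·i/5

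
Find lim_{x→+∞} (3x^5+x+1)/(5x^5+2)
This is an ∞/∞ indeterminate form as x → +∞.
Divide numerator and denominator by x^5 and let the lower-order terms vanish; the leading terms give 3/5.
Limit = 3/5.

Final answer: 3/5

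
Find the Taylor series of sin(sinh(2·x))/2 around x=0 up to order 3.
x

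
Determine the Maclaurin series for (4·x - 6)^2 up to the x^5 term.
16·x^2 - 48·x + 36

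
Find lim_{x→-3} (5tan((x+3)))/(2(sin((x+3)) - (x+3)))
Both numerator and denominator → 0 as x → -3; this is a 0/0 indeterminate form.
Expand each to leading order near x = -3: numerator ~ 5·(x + 3), denominator ~ -(x + 3)^3/3.
The limit of the ratio is -∞.

Final answer: -∞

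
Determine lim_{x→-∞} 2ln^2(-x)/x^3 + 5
The quotient is an ∞/∞ indeterminate form as x → -∞.
Compare growth rates of the dominant terms (exponentials ≫ polynomials ≫ logarithms), or apply L'Hôpital's rule; the quotient → 0.
Adding the constant: 0 + 5 = 5. Limit = 5.

Final answer: 5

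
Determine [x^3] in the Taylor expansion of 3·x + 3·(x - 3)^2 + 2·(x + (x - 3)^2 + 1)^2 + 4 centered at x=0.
Expand to order 3: 3·x + 3·(x - 3)^2 + 2·(x + (x - 3)^2 + 1)^2 + 4 = -20·x^3 + 93·x^2 - 215·x + 231 + O(x^4).
The coefficient of x^3 is -20.

Final answer: -20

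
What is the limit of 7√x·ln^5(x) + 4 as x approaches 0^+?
The product is a 0·∞ indeterminate form at x → 0⁺.
Rewrite the product as 7·ln^5(x) / x^(-1/2) and apply L'Hôpital, or use the standard hierarchy x^(-1/2) ≫ |ln x|^5 as x → 0⁺.
The indeterminate product → 0, so the limit = 4.

Final answer: 4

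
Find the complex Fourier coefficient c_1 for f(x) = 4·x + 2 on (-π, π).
Compute the real Fourier coefficients first: a_1 = 0, b_1 = 8.
Then c_1 = (a_1 − i·b_1)/2 = -4·i.

Final answer: -4·i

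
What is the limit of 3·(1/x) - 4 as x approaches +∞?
Evaluate the dominant behaviour as x → +∞; each term tends to a finite value or vanishes.
Limit = -4.

Final answer: -4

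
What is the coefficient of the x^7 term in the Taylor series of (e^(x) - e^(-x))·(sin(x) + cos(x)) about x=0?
Expand to order 7: (e^(x) - e^(-x))·(sin(x) + cos(x)) = x^7/315 - x^6/45 - x^5/15 - 2·x^3/3 + 2·x^2 + 2·x + O(x^8).
The coefficient of x^7 is 1/315.

Final answer: 1/315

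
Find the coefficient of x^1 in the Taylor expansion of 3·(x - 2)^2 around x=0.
Expand to order 1: 3·(x - 2)^2 = 12 - 12·x + O(x^2).
The coefficient of x^1 is -12.

Final answer: -12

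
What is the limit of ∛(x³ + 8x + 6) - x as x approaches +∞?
This is an ∞ − ∞ indeterminate form.
Multiply by (A² + AB + B²)/(A² + AB + B²) where A = ∛(x³+8x + 6), B = x to use A³ − B³ = (A−B)(A²+AB+B²); the x³ terms cancel, leaving (8x + 6)/(A²+AB+B²) with denominator ~ 3x², so the limit is 0.
Limit = 0.

Final answer: 0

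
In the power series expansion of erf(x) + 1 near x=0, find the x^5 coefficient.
Expand to order 5: erf(x) + 1 = x^5/(5·√(π)) - 2·x^3/(3·√(π)) + 2·x/√(π) + 1 + O(x^6).
The coefficient of x^5 is 1/(5·√(π)).

Final answer: 1/(5·√(π))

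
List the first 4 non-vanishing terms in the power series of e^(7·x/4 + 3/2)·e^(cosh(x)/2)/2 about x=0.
511·x^3·e^(2)/768 + 57·x^2·e^(2)/64 + 7·x·e^(2)/8 + e^(2)/2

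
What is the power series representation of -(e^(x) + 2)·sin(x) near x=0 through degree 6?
x^6/90 + x^5/60 - x^2 - 3·x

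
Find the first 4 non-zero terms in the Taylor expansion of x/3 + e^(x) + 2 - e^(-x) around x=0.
x^5/60 + x^3/3 + 7·x/3 + 2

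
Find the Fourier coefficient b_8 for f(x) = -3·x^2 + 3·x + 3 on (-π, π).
b_8 = (1/π) ∫_{-π}^{π} f(x)·sin(8x) dx.
Evaluate the integral (use parity and integration by parts as needed): b_8 = -3/4.

Final answer: -3/4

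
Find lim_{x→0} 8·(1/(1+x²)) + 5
Direct substitution at x = 0 gives 13.

Final answer: 13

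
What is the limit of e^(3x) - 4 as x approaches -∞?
Evaluate the dominant behaviour as x → -∞; each term tends to a finite value or vanishes.
Limit = -4.

Final answer: -4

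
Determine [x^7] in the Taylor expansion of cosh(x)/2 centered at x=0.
Expand to order 7: cosh(x)/2 = x^6/1440 + x^4/48 + x^2/4 + 1/2 + O(x^8).
The coefficient of x^7 is 0.

Final answer: 0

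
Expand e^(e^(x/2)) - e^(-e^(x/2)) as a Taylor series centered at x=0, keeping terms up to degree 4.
x^4·(-e^(-1)/384 + 5·e/128) + x^3·(-e^(-1)/48 + 5·e/48) + e·x^2/4 + x·(e^(-1)/2 + e/2) - e^(-1) + e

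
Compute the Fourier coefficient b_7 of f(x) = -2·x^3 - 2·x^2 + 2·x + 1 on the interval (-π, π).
b_7 = (1/π) ∫_{-π}^{π} f(x)·sin(7x) dx.
Evaluate the integral (use parity and integration by parts as needed): b_7 = 220/343 - 4·π^2/7.

Final answer: 220/343 - 4·π^2/7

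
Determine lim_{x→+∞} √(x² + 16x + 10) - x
This is an ∞ − ∞ indeterminate form.
Multiply and divide by the conjugate √(x²+16x + 10) + x; the x² terms cancel, leaving (16x + 10)/(√(x²+16x + 10)+x) → 16/2 = 8.
Limit = 8.

Final answer: 8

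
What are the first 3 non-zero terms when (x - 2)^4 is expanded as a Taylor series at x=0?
24·x^2 - 32·x + 16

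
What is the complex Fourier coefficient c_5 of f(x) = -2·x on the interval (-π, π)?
Compute the real Fourier coefficients first: a_5 = 0, b_5 = -4/5.
Then c_5 = (a_5 − i·b_5)/2 = 2·i/5.

Final answer: 2·i/5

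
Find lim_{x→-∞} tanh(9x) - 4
Evaluate the dominant behaviour as x → -∞; each term tends to a finite value or vanishes.
Limit = -5.

Final answer: -5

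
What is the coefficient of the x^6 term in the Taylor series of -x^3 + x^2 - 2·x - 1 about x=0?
Expand to order 6: -x^3 + x^2 - 2·x - 1 = -x^3 + x^2 - 2·x - 1 + O(x^7).
The coefficient of x^6 is 0.

Final answer: 0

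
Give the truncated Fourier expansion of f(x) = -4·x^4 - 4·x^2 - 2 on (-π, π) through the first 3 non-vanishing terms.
(-176 + 32·π^2)·cos(x) + (8 - 8·π^2)·cos(2·x) - 4·π^4/5 - 4·π^2/3 - 2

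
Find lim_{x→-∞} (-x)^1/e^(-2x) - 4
The quotient is an ∞/∞ indeterminate form as x → -∞.
Compare growth rates of the dominant terms (exponentials ≫ polynomials ≫ logarithms), or apply L'Hôpital's rule; the quotient → 0.
Adding the constant: 0 - 4 = -4. Limit = -4.

Final answer: -4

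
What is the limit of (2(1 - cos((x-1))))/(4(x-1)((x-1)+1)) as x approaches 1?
Both numerator and denominator → 0 as x → 1; this is a 0/0 indeterminate form.
Expand each to leading order near x = 1: numerator ~ (x - 1)^2, denominator ~ 4·(x - 1).
The limit of the ratio is 0.

Final answer: 0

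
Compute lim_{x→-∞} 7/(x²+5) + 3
Evaluate the dominant behaviour as x → -∞; each term tends to a finite value or vanishes.
Limit = 3.

Final answer: 3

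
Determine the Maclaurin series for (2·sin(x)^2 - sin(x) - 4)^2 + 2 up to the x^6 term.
-10·x^6/3 + 31·x^5/15 + 9·x^4 - 16·x^3/3 - 15·x^2 + 8·x + 18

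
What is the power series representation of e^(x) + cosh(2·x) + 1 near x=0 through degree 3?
x^3/6 + 5·x^2/2 + x + 3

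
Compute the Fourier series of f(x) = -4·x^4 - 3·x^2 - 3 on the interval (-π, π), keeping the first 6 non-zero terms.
(-180 + 32·π^2)·cos(x) + (9 - 8·π^2)·cos(2·x) + (-28/27 + 32·π^2/9)·cos(3·x) - 2·π^2·cos(4·x) + (108/625 + 32·π^2/25)·cos(5·x) - 4·π^4/5 - π^2 - 3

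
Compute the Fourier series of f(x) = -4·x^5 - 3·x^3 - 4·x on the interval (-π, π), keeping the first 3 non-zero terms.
(-932 - 8·π^4 + 154·π^2)·sin(x) + (-17·π^2 + 59/2 + 4·π^4)·sin(2·x) + (-8·π^4/3 - 428/81 + 106·π^2/27)·sin(3·x)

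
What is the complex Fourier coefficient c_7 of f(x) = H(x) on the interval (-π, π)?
Compute the real Fourier coefficients first: a_7 = 0, b_7 = 2/(7·π).
Then c_7 = (a_7 − i·b_7)/2 = -i/(7·π).

Final answer: -i/(7·π)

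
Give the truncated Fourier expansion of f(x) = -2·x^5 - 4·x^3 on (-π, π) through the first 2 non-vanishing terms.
(-432 - 4·π^4 + 72·π^2)·sin(x) + (-6·π^2 + 9 + 2·π^4)·sin(2·x)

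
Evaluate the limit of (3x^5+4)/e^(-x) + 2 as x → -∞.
The quotient is an ∞/∞ indeterminate form as x → -∞.
Compare growth rates of the dominant terms (exponentials ≫ polynomials ≫ logarithms), or apply L'Hôpital's rule; the quotient → 0.
Adding the constant: 0 + 2 = 2. Limit = 2.

Final answer: 2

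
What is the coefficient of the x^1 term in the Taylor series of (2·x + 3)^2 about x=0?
Expand to order 1: (2·x + 3)^2 = 12·x + 9 + O(x^2).
The coefficient of x^1 is 12.

Final answer: 12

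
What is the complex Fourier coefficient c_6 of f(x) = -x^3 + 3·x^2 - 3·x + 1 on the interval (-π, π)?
Compute the real Fourier coefficients first: a_6 = 1/3, b_6 = 17/18 + π^2/3.
Then c_6 = (a_6 − i·b_6)/2 = 1/6 - i·π^2/6 - 17·i/36.

Final answer: 1/6 - i·π^2/6 - 17·i/36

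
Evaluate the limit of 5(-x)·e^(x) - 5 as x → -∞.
The product is a 0·∞ indeterminate form at x → -∞.
Rewrite the product as 5(-x) / e^(-x) (an ∞/∞ form) and apply L'Hôpital, or use the standard hierarchy e^(|x|) ≫ |(-x)| as x → -∞.
The indeterminate product → 0, so the limit = -5.

Final answer: -5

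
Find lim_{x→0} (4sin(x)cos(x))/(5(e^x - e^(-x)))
Both numerator and denominator → 0 as x → 0; this is a 0/0 indeterminate form.
Expand each to leading order near x = 0: numerator ~ 4·x, denominator ~ 10·x.
The limit of the ratio is 2/5.

Final answer: 2/5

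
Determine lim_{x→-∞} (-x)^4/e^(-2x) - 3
The quotient is an ∞/∞ indeterminate form as x → -∞.
Compare growth rates of the dominant terms (exponentials ≫ polynomials ≫ logarithms), or apply L'Hôpital's rule; the quotient → 0.
Adding the constant: 0 - 3 = -3. Limit = -3.

Final answer: -3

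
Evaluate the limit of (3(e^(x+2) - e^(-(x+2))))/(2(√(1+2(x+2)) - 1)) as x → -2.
Both numerator and denominator → 0 as x → -2; this is a 0/0 indeterminate form.
Expand each to leading order near x = -2: numerator ~ 6·(x + 2), denominator ~ 2·(x + 2).
The limit of the ratio is 3.

Final answer: 3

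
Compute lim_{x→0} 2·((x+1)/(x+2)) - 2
Direct substitution at x = 0 gives -1.

Final answer: -1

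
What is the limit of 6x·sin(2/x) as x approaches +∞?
As x → +∞: let u = 2/x → 0⁺; then 6·x·sin(2/x) = 6·2·sin(u)/u → 6·2·1 = 12.
Limit = 12.

Final answer: 12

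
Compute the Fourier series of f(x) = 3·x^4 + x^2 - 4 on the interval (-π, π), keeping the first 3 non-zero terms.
(140 - 24·π^2)·cos(x) + (-8 + 6·π^2)·cos(2·x) - 4 + π^2/3 + 3·π^4/5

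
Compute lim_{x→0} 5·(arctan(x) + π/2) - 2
Direct substitution at x = 0 gives -2 + 5·π/2.

Final answer: -2 + 5·π/2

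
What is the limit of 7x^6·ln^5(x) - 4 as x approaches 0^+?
The product is a 0·∞ indeterminate form at x → 0⁺.
Rewrite the product as 7·ln^5(x) / x^(-6) and apply L'Hôpital, or use the standard hierarchy x^(-6) ≫ |ln x|^5 as x → 0⁺.
The indeterminate product → 0, so the limit = -4.

Final answer: -4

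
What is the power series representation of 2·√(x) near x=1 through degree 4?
2 + (x - 1) - (x - 1)^2/4 + (x - 1)^3/8 - 5·(x - 1)^4/64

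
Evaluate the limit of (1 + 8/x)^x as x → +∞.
As x → +∞: this is the defining limit (1 + 8/x)^x → e^8.
Limit = e^(8).

Final answer: e^(8)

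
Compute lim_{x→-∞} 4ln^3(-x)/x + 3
The quotient is an ∞/∞ indeterminate form as x → -∞.
Compare growth rates of the dominant terms (exponentials ≫ polynomials ≫ logarithms), or apply L'Hôpital's rule; the quotient → 0.
Adding the constant: 0 + 3 = 3. Limit = 3.

Final answer: 3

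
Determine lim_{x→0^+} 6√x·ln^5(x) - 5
The product is a 0·∞ indeterminate form at x → 0⁺.
Rewrite the product as 6·ln^5(x) / x^(-1/2) and apply L'Hôpital, or use the standard hierarchy x^(-1/2) ≫ |ln x|^5 as x → 0⁺.
The indeterminate product → 0, so the limit = -5.

Final answer: -5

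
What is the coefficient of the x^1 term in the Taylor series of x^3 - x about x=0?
Expand to order 1: x^3 - x = -x + O(x^2).
The coefficient of x^1 is -1.

Final answer: -1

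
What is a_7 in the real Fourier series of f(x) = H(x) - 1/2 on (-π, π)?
a_7 = (1/π) ∫_{-π}^{π} f(x)·cos(7x) dx.
Evaluate the integral (use parity and integration by parts as needed): a_7 = 0.

Final answer: 0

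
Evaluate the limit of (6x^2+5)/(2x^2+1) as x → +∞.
This is an ∞/∞ indeterminate form as x → +∞.
Divide numerator and denominator by x^2 and let the lower-order terms vanish; the leading terms give 6/2 = 3.
Limit = 3.

Final answer: 3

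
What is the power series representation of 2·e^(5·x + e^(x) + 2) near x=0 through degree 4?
385·x^4·e^(3)/3 + 235·x^3·e^(3)/3 + 37·x^2·e^(3) + 12·x·e^(3) + 2·e^(3)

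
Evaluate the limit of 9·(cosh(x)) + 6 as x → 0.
Direct substitution at x = 0 gives 15.

Final answer: 15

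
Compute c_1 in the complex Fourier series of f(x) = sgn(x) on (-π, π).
Compute the real Fourier coefficients first: a_1 = 0, b_1 = 4/π.
Then c_1 = (a_1 − i·b_1)/2 = -2·i/π.

Final answer: -2·i/π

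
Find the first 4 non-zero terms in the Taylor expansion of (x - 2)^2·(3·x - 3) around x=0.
3·x^3 - 15·x^2 + 24·x - 12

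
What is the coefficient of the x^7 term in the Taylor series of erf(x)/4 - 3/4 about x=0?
Expand to order 7: erf(x)/4 - 3/4 = -x^7/(84·√(π)) + x^5/(20·√(π)) - x^3/(6·√(π)) + x/(2·√(π)) - 3/4 + O(x^8).
The coefficient of x^7 is -1/(84·√(π)).

Final answer: -1/(84·√(π))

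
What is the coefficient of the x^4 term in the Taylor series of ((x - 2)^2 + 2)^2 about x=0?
Expand to order 4: ((x - 2)^2 + 2)^2 = x^4 - 8·x^3 + 28·x^2 - 48·x + 36 + O(x^5).
The coefficient of x^4 is 1.

Final answer: 1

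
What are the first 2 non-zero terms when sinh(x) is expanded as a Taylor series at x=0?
x^3/6 + x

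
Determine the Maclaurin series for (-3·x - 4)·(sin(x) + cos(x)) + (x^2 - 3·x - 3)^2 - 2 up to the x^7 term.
5·x^7/1008 - 7·x^6/360 - 19·x^5/120 + 4·x^4/3 - 23·x^3/6 + 2·x^2 + 11·x + 3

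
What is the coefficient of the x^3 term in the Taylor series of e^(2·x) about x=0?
Expand to order 3: e^(2·x) = 4·x^3/3 + 2·x^2 + 2·x + 1 + O(x^4).
The coefficient of x^3 is 4/3.

Final answer: 4/3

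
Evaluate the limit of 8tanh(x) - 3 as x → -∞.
Evaluate the dominant behaviour as x → -∞; each term tends to a finite value or vanishes.
Limit = -11.

Final answer: -11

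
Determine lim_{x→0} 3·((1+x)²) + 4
Direct substitution at x = 0 gives 7.

Final answer: 7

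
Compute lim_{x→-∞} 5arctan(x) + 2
Evaluate the dominant behaviour as x → -∞; each term tends to a finite value or vanishes.
Limit = 2 - 5·π/2.

Final answer: 2 - 5·π/2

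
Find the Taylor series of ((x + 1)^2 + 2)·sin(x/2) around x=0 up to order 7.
11·x^7/43008 + x^6/1920 - 77·x^5/3840 - x^4/24 + 7·x^3/16 + x^2 + 3·x/2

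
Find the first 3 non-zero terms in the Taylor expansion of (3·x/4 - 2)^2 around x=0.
9·x^2/16 - 3·x + 4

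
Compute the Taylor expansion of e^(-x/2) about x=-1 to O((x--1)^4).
e^(1/2) - e^(1/2)·(x + 1)/2 + e^(1/2)·(x + 1)^2/8 - e^(1/2)·(x + 1)^3/48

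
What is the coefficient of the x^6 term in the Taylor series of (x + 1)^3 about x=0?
Expand to order 6: (x + 1)^3 = x^3 + 3·x^2 + 3·x + 1 + O(x^7).
The coefficient of x^6 is 0.

Final answer: 0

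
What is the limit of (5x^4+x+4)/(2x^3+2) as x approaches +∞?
This is an ∞/∞ indeterminate form as x → +∞.
Divide numerator and denominator by x^4 and let the lower-order terms vanish; the numerator's degree 4 exceeds the denominator's degree 3, so the quotient diverges.
Limit = ∞.

Final answer: ∞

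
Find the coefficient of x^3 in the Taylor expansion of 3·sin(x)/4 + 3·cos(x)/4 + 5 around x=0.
Expand to order 3: 3·sin(x)/4 + 3·cos(x)/4 + 5 = -x^3/8 - 3·x^2/8 + 3·x/4 + 23/4 + O(x^4).
The coefficient of x^3 is -1/8.

Final answer: -1/8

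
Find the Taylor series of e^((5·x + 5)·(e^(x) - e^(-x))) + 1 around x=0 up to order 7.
1254149·x^7/56 + 315683·x^6/36 + 12467·x^5/4 + 985·x^4 + 805·x^3/3 + 60·x^2 + 10·x + 2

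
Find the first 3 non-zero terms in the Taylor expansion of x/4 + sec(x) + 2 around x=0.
x^2/2 + x/4 + 3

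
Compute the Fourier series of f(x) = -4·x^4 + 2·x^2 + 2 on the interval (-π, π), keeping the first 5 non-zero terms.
(-200 + 32·π^2)·cos(x) + (14 - 8·π^2)·cos(2·x) + (-88/27 + 32·π^2/9)·cos(3·x) + (5/4 - 2·π^2)·cos(4·x) - 4·π^4/5 + 2 + 2·π^2/3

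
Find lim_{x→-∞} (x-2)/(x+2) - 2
Evaluate the dominant behaviour as x → -∞; each term tends to a finite value or vanishes.
Limit = -1.

Final answer: -1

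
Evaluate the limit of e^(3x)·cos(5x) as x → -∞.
Evaluate the dominant behaviour as x → -∞; each term tends to a finite value or vanishes.
Limit = 0.

Final answer: 0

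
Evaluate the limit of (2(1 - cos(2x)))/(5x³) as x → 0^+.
Both numerator and denominator → 0 as x → 0^+; this is a 0/0 indeterminate form.
Expand each to leading order near x = 0: numerator ~ 4·x^2, denominator ~ 5·x^3.
The limit of the ratio is ∞.

Final answer: ∞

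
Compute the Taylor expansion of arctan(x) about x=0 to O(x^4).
-x^3/3 + x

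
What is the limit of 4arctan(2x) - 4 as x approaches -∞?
Evaluate the dominant behaviour as x → -∞; each term tends to a finite value or vanishes.
Limit = -2·π - 4.

Final answer: -2·π - 4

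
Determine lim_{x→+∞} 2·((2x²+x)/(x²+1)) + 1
Evaluate the dominant behaviour as x → +∞; each term tends to a finite value or vanishes.
Limit = 5.

Final answer: 5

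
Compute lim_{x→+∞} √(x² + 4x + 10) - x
This is an ∞ − ∞ indeterminate form.
Multiply and divide by the conjugate √(x²+4x + 10) + x; the x² terms cancel, leaving (4x + 10)/(√(x²+4x + 10)+x) → 4/2 = 2.
Limit = 2.

Final answer: 2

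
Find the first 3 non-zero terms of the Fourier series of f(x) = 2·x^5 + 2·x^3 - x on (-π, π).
(-76·π^2 + 4·π^4 + 454)·sin(x) + (-2·π^4 - 11 + 8·π^2)·sin(2·x) + (-44·π^2/27 + 34/81 + 4·π^4/3)·sin(3·x)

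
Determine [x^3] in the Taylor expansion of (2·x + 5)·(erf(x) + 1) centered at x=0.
Expand to order 3: (2·x + 5)·(erf(x) + 1) = -10·x^3/(3·√(π)) + 4·x^2/√(π) + x·(2 + 10/√(π)) + 5 + O(x^4).
The coefficient of x^3 is -10/(3·√(π)).

Final answer: -10/(3·√(π))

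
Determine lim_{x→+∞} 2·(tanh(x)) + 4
Evaluate the dominant behaviour as x → +∞; each term tends to a finite value or vanishes.
Limit = 6.

Final answer: 6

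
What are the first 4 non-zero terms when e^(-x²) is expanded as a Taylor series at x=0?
-x^6/6 + x^4/2 - x^2 + 1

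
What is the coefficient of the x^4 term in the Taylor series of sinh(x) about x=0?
Expand to order 4: sinh(x) = x^3/6 + x + O(x^5).
The coefficient of x^4 is 0.

Final answer: 0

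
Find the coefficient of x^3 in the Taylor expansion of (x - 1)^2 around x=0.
Expand to order 3: (x - 1)^2 = x^2 - 2·x + 1 + O(x^4).
The coefficient of x^3 is 0.

Final answer: 0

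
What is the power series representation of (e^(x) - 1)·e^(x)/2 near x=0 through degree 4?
5·x^4/16 + 7·x^3/12 + 3·x^2/4 + x/2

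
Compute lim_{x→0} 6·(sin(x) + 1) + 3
Direct substitution at x = 0 gives 9.

Final answer: 9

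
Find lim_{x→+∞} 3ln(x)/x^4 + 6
The quotient is an ∞/∞ indeterminate form as x → +∞.
The polynomial denominator x^4 dominates the logarithmic numerator (any positive power of x ≫ ln(x) as x → ∞), so the quotient → 0.
Adding the constant: 0 + 6 = 6. Limit = 6.

Final answer: 6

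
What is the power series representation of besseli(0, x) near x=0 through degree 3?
x^2/4 + 1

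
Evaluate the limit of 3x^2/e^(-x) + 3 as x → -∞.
The quotient is an ∞/∞ indeterminate form as x → -∞.
Compare growth rates of the dominant terms (exponentials ≫ polynomials ≫ logarithms), or apply L'Hôpital's rule; the quotient → 0.
Adding the constant: 0 + 3 = 3. Limit = 3.

Final answer: 3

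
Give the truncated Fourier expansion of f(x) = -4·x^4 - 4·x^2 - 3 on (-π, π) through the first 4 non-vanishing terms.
(-176 + 32·π^2)·cos(x) + (8 - 8·π^2)·cos(2·x) + (-16/27 + 32·π^2/9)·cos(3·x) - 4·π^4/5 - 4·π^2/3 - 3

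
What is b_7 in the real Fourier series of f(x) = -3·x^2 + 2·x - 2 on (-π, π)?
b_7 = (1/π) ∫_{-π}^{π} f(x)·sin(7x) dx.
Evaluate the integral (use parity and integration by parts as needed): b_7 = 4/7.

Final answer: 4/7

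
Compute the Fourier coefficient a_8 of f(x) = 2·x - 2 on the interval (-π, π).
a_8 = (1/π) ∫_{-π}^{π} f(x)·cos(8x) dx.
Evaluate the integral (use parity and integration by parts as needed): a_8 = 0.

Final answer: 0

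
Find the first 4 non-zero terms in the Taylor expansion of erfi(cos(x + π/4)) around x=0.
-√(2)·x^4·e^(1/2)/(3·√(π)) + √(2)·x^3·e^(1/2)/(3·√(π)) - √(2)·x·e^(1/2)/√(π) + erfi(√(2)/2)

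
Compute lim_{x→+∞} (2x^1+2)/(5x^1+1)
This is an ∞/∞ indeterminate form as x → +∞.
Divide numerator and denominator by x and let the lower-order terms vanish; the leading terms give 2/5.
Limit = 2/5.

Final answer: 2/5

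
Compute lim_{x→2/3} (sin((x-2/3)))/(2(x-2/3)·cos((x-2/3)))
Both numerator and denominator → 0 as x → 2/3; this is a 0/0 indeterminate form.
Expand each to leading order near x = 2/3: numerator ~ (x - 2/3), denominator ~ 2·(x - 2/3).
The limit of the ratio is 1/2.

Final answer: 1/2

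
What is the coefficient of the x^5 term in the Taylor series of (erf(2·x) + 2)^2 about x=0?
Expand to order 5: (erf(2·x) + 2)^2 = 128·x^5/(5·√(π)) - 128·x^4/(3·π) - 64·x^3/(3·√(π)) + 16·x^2/π + 16·x/√(π) + 4 + O(x^6).
The coefficient of x^5 is 128/(5·√(π)).

Final answer: 128/(5·√(π))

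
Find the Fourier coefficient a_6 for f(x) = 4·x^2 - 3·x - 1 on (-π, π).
a_6 = (1/π) ∫_{-π}^{π} f(x)·cos(6x) dx.
Evaluate the integral (use parity and integration by parts as needed): a_6 = 4/9.

Final answer: 4/9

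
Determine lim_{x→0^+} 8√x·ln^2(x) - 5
The product is a 0·∞ indeterminate form at x → 0⁺.
Rewrite the product as 8·ln^2(x) / x^(-1/2) and apply L'Hôpital, or use the standard hierarchy x^(-1/2) ≫ |ln x|^2 as x → 0⁺.
The indeterminate product → 0, so the limit = -5.

Final answer: -5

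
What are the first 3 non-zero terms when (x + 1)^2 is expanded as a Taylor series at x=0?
x^2 + 2·x + 1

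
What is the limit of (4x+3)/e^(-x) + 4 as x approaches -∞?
The quotient is an ∞/∞ indeterminate form as x → -∞.
Compare growth rates of the dominant terms (exponentials ≫ polynomials ≫ logarithms), or apply L'Hôpital's rule; the quotient → 0.
Adding the constant: 0 + 4 = 4. Limit = 4.

Final answer: 4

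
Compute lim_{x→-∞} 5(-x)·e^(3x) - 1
The product is a 0·∞ indeterminate form at x → -∞.
Rewrite the product as 5(-x) / e^(-3x) (an ∞/∞ form) and apply L'Hôpital, or use the standard hierarchy e^(3|x|) ≫ |(-x)| as x → -∞.
The indeterminate product → 0, so the limit = -1.

Final answer: -1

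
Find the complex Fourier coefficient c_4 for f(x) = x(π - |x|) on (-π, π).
Compute the real Fourier coefficients first: a_4 = 0, b_4 = 0.
Then c_4 = (a_4 − i·b_4)/2 = 0.

Final answer: 0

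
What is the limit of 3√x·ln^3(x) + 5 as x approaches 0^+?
The product is a 0·∞ indeterminate form at x → 0⁺.
Rewrite the product as 3·ln^3(x) / x^(-1/2) and apply L'Hôpital, or use the standard hierarchy x^(-1/2) ≫ |ln x|^3 as x → 0⁺.
The indeterminate product → 0, so the limit = 5.

Final answer: 5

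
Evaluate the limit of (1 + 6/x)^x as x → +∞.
As x → +∞: this is the defining limit (1 + 6/x)^x → e^6.
Limit = e^(6).

Final answer: e^(6)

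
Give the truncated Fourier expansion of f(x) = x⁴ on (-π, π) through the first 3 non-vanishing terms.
(48 - 8·π^2)·cos(x) + (-3 + 2·π^2)·cos(2·x) + π^4/5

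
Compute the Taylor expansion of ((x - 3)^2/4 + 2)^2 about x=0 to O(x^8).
x^4/16 - 3·x^3/4 + 35·x^2/8 - 51·x/4 + 289/16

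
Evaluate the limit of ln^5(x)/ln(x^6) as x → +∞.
This is an ∞/∞ indeterminate form as x → +∞.
Write ln(x^6) = 6·ln(x), reducing the quotient to ln^4(x)/6 → ∞.
Limit = ∞.

Final answer: ∞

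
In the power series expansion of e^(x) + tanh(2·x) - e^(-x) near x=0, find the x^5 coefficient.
Expand to order 5: e^(x) + tanh(2·x) - e^(-x) = 257·x^5/60 - 7·x^3/3 + 4·x + O(x^6).
The coefficient of x^5 is 257/60.

Final answer: 257/60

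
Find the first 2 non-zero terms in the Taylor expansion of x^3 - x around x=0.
x^3 - x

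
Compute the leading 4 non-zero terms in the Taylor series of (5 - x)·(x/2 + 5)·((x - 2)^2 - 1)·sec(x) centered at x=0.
-217·x^3/4 + 71·x^2 - 215·x/2 + 75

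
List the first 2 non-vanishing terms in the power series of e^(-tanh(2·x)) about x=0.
1 - 2·x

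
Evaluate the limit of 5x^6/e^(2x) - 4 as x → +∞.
The quotient is an ∞/∞ indeterminate form as x → +∞.
The exponential denominator e^(2x) dominates the polynomial numerator (e^x ≫ x^6 as x → ∞), so the quotient → 0.
Adding the constant: 0 - 4 = -4. Limit = -4.

Final answer: -4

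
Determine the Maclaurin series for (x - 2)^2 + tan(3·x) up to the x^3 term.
9·x^3 + x^2 - x + 4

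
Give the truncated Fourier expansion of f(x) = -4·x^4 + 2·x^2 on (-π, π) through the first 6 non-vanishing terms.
(-200 + 32·π^2)·cos(x) + (14 - 8·π^2)·cos(2·x) + (-88/27 + 32·π^2/9)·cos(3·x) + (5/4 - 2·π^2)·cos(4·x) + (-392/625 + 32·π^2/25)·cos(5·x) - 4·π^4/5 + 2·π^2/3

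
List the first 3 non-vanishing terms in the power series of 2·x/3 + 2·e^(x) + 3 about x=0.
x^2 + 8·x/3 + 5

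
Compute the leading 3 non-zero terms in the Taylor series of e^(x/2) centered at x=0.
x^2/8 + x/2 + 1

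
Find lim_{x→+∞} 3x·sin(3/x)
As x → +∞: let u = 3/x → 0⁺; then 3·x·sin(3/x) = 3·3·sin(u)/u → 3·3·1 = 9.
Limit = 9.

Final answer: 9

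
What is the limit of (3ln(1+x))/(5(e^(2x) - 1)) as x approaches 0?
Both numerator and denominator → 0 as x → 0; this is a 0/0 indeterminate form.
Expand each to leading order near x = 0: numerator ~ 3·x, denominator ~ 10·x.
The limit of the ratio is 3/10.

Final answer: 3/10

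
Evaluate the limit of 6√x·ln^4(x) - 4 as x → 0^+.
The product is a 0·∞ indeterminate form at x → 0⁺.
Rewrite the product as 6·ln^4(x) / x^(-1/2) and apply L'Hôpital, or use the standard hierarchy x^(-1/2) ≫ |ln x|^4 as x → 0⁺.
The indeterminate product → 0, so the limit = -4.

Final answer: -4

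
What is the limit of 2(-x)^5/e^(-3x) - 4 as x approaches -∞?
The quotient is an ∞/∞ indeterminate form as x → -∞.
Compare growth rates of the dominant terms (exponentials ≫ polynomials ≫ logarithms), or apply L'Hôpital's rule; the quotient → 0.
Adding the constant: 0 - 4 = -4. Limit = -4.

Final answer: -4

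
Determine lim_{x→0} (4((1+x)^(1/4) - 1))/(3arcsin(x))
Both numerator and denominator → 0 as x → 0; this is a 0/0 indeterminate form.
Expand each to leading order near x = 0: numerator ~ x, denominator ~ 3·x.
The limit of the ratio is 1/3.

Final answer: 1/3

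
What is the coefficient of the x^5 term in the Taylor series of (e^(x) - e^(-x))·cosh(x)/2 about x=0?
Expand to order 5: (e^(x) - e^(-x))·cosh(x)/2 = 2·x^5/15 + 2·x^3/3 + x + O(x^6).
The coefficient of x^5 is 2/15.

Final answer: 2/15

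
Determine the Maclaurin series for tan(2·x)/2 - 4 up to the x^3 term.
4·x^3/3 + x - 4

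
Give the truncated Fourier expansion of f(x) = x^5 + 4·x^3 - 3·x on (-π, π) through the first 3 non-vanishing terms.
(-32·π^2 + 186 + 2·π^4)·sin(x) + (-π^4 + 3/2 + π^2)·sin(2·x) + (-226/81 + 32·π^2/27 + 2·π^4/3)·sin(3·x)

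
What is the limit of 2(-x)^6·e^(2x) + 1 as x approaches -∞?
The product is a 0·∞ indeterminate form at x → -∞.
Rewrite the product as 2(-x)^6 / e^(-2x) (an ∞/∞ form) and apply L'Hôpital, or use the standard hierarchy e^(2|x|) ≫ |(-x)^6| as x → -∞.
The indeterminate product → 0, so the limit = 1.

Final answer: 1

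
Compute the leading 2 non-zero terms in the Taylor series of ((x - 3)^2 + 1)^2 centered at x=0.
100 - 120·x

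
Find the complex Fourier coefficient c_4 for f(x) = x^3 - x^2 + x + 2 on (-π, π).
Compute the real Fourier coefficients first: a_4 = -1/4, b_4 = -π^2/2 - 5/16.
Then c_4 = (a_4 − i·b_4)/2 = -1/8 + 5·i/32 + i·π^2/4.

Final answer: -1/8 + 5·i/32 + i·π^2/4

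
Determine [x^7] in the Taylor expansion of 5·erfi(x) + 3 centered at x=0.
Expand to order 7: 5·erfi(x) + 3 = 5·x^7/(21·√(π)) + x^5/√(π) + 10·x^3/(3·√(π)) + 10·x/√(π) + 3 + O(x^8).
The coefficient of x^7 is 5/(21·√(π)).

Final answer: 5/(21·√(π))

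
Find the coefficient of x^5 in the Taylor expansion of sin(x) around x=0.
Expand to order 5: sin(x) = x^5/120 - x^3/6 + x + O(x^6).
The coefficient of x^5 is 1/120.

Final answer: 1/120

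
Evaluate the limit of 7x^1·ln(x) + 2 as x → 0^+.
The product is a 0·∞ indeterminate form at x → 0⁺.
Rewrite the product as 7·ln(x) / x^(-1) and apply L'Hôpital, or use the standard hierarchy x^(-1) ≫ |ln x| as x → 0⁺.
The indeterminate product → 0, so the limit = 2.

Final answer: 2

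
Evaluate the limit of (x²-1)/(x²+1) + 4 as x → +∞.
Evaluate the dominant behaviour as x → +∞; each term tends to a finite value or vanishes.
Limit = 5.

Final answer: 5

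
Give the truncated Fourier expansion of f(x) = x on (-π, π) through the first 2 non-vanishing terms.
2·sin(x) - sin(2·x)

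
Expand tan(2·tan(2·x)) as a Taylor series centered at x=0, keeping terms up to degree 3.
80·x^3/3 + 4·x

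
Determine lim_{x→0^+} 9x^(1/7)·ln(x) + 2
The product is a 0·∞ indeterminate form at x → 0⁺.
Rewrite the product as 9·ln(x) / x^(-1/7) and apply L'Hôpital, or use the standard hierarchy x^(-1/7) ≫ |ln x| as x → 0⁺.
The indeterminate product → 0, so the limit = 2.

Final answer: 2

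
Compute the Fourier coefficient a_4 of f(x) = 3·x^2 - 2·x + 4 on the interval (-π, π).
a_4 = (1/π) ∫_{-π}^{π} f(x)·cos(4x) dx.
Evaluate the integral (use parity and integration by parts as needed): a_4 = 3/4.

Final answer: 3/4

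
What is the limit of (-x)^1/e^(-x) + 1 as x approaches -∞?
The quotient is an ∞/∞ indeterminate form as x → -∞.
Compare growth rates of the dominant terms (exponentials ≫ polynomials ≫ logarithms), or apply L'Hôpital's rule; the quotient → 0.
Adding the constant: 0 + 1 = 1. Limit = 1.

Final answer: 1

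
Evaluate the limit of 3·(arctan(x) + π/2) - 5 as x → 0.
Direct substitution at x = 0 gives -5 + 3·π/2.

Final answer: -5 + 3·π/2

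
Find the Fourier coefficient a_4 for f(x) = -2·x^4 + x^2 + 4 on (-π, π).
a_4 = (1/π) ∫_{-π}^{π} f(x)·cos(4x) dx.
Evaluate the integral (use parity and integration by parts as needed): a_4 = 5/8 - π^2.

Final answer: 5/8 - π^2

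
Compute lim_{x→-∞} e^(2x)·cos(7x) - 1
Evaluate the dominant behaviour as x → -∞; each term tends to a finite value or vanishes.
Limit = -1.

Final answer: -1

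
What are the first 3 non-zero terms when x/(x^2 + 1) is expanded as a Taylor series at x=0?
x^5 - x^3 + x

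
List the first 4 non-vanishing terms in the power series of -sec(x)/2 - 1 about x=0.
-61·x^6/1440 - 5·x^4/48 - x^2/4 - 3/2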